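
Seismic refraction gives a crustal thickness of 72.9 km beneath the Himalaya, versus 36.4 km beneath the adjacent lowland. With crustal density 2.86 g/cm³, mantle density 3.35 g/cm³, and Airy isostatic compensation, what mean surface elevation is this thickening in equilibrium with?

Excess crust Δ = 72.9 km − 36.4 km = 36.5 km, split between elevation h and root r with h + r = Δ.
Airy balance ρ_c h = (ρ_m − ρ_c) r gives r = h ρ_c/(ρ_m − ρ_c), so h (1 + ρ_c/(ρ_m − ρ_c)) = Δ, i.e. h = Δ (ρ_m − ρ_c)/ρ_m.
h = 36.5 km × 0.49/3.35 = 5.34 km.

5.34 km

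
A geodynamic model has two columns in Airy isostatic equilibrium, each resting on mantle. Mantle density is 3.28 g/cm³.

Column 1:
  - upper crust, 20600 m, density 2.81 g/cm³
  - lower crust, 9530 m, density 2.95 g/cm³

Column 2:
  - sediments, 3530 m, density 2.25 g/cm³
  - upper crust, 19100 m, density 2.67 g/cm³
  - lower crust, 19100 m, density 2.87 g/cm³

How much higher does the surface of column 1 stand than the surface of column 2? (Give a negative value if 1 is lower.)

−3140 m

For any compensation level in the mantle, the mantle terms cancel and isostasy reduces to e = (Σt_1 − Σt_2) − (Σ(ρt)_1 − Σ(ρt)_2) / ρ_m.
Σt_1 = 30130 m; Σt_2 = 41730 m; Σ(ρt)_1 = 85999.5; Σ(ρt)_2 = 113756.5 (in m·g/cm³).
e = (30130 − 41730) − (85999.5 − 113756.5) / 3.28 = −3140 m.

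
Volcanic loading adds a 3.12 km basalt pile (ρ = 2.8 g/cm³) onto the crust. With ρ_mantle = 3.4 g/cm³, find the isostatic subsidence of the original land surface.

Subaerial loading: s = t ρ_load / ρ_m.
s = 3.12 km × 2.8/3.4 = 2.57 km.

2.57 km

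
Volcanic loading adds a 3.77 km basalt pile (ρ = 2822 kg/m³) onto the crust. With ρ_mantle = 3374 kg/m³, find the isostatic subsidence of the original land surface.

Subaerial loading: s = t ρ_load / ρ_m.
s = 3.77 km × 2822/3374 = 3.15 km.

3.15 km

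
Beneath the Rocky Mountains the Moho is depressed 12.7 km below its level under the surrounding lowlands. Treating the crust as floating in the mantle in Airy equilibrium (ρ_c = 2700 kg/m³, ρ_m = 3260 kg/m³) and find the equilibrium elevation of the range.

2.63 km

Balancing pressure at the compensation depth: ρ_c h = (ρ_m − ρ_c) r.
h = r (ρ_m − ρ_c) / ρ_c = 12.7 km × (3260 − 2700) / 2700 = 2.63 km.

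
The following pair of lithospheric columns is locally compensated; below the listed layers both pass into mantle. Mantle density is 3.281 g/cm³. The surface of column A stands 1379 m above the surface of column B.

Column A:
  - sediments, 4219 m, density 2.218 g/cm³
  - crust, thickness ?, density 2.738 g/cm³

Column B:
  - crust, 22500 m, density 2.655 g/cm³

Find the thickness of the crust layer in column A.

Take the compensation level at the base of the deeper column (depth z_c below the surface of column A) and equate Σ ρ_i t_i down to z_c; mantle fills any gap and the z_c terms cancel.
Column A: 4219×2.218 + x×2.738 + (z_c − 4219 − x)×3.281
Column B: 1379×0 + 22500×2.655 + (z_c − 1379 − 22500)×3.281
The z_c×3.281 term appears on both sides and cancels. Collect the known terms of each column as K = Σ(ρt)_known − 3.281 × (depth of known layers): K_A = 9357.742 − 3.281×4219 = −4484.797; K_B = 59737.5 − 3.281×(1379 + 22500) = −18609.499.
Balance: K_A − x×(3.281 − 2.738) = K_B, so x = (K_A − K_B)/(3.281 − 2.738) = 14124.7/0.543 = 26000 m.

26000 m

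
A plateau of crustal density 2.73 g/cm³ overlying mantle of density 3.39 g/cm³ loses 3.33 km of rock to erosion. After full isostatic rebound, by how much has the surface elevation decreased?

0.648 km

Rebound u = e ρ_c/ρ_m = 3.33 km × 2.73/3.39 = 2.682 km.
Net surface drop = e − u = 3.33 km − 2.682 km = e (ρ_m − ρ_c)/ρ_m = 0.648 km.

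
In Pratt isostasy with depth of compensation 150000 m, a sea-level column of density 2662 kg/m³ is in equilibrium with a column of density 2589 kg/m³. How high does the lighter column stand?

ρ_ref D = ρ (D + h) → h = D (ρ_ref − ρ)/ρ.
h = 150000 m × (2662 − 2589)/2589 = 4230 m.

4230 m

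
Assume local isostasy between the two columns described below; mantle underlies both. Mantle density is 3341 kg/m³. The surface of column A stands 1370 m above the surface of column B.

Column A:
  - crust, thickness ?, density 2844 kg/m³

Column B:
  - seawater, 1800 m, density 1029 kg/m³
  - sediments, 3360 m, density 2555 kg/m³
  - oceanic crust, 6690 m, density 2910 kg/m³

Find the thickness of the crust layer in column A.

28700 m

Take the compensation level at the base of the deeper column (depth z_c below the surface of column A) and equate Σ ρ_i t_i down to z_c; mantle fills any gap and the z_c terms cancel.
Column A: x×2844 + (z_c − 0 − x)×3341
Column B: 1370×0 + 1800×1029 + 3360×2555 + 6690×2910 + (z_c − 1370 − 11850)×3341
The z_c×3341 term appears on both sides and cancels. Collect the known terms of each column as K = Σ(ρt)_known − 3341 × (depth of known layers): K_A = 0 − 3341×0 = 0; K_B = 29904900 − 3341×(1370 + 11850) = −14263120.
Balance: K_A − x×(3341 − 2844) = K_B, so x = (K_A − K_B)/(3341 − 2844) = 14263100/497 = 28700 m.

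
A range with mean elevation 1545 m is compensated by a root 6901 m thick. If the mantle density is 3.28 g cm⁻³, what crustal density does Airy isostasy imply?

2.68 g cm⁻³

ρ_c h = (ρ_m − ρ_c) r → ρ_c (h + r) = ρ_m r → ρ_c = ρ_m r / (h + r).
ρ_c = 3.28 × 6901 m / (1545 m + 6901 m) = 2.68 g cm⁻³.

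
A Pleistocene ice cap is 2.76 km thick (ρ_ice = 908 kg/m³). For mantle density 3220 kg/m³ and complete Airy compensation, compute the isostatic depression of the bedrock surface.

For local isostatic compensation: the ice load ρ_ice t is balanced by mantle displaced below, ρ_m s.
s = t ρ_ice / ρ_m = 2.76 km × 908/3220 = 0.778 km.

0.778 km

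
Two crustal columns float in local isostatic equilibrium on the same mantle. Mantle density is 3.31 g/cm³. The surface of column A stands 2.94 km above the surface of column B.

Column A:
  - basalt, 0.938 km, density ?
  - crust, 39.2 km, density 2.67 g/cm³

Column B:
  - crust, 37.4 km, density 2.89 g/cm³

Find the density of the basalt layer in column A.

Take the compensation level at the base of the deeper column (depth z_c below the surface of column A) and equate Σ ρ_i t_i down to z_c; mantle fills any gap and the z_c terms cancel.
Column A: 0.938×ρ + 39.2×2.67 + (z_c − 40.138)×3.31
Column B: 2.94×0 + 37.4×2.89 + (z_c − 2.94 − 37.4)×3.31
The z_c×3.31 term appears on both sides and cancels. Collect the known terms of each column as K = Σ(ρt)_known − 3.31 × (depth of known layers): K_A = 104.664 − 3.31×40.138 = −28.19278; K_B = 108.086 − 3.31×(2.94 + 37.4) = −25.4394.
Balance: K_A + 0.938×ρ = K_B, so ρ = (K_B − K_A)/0.938 = 2.75338/0.938 = 2.94 g/cm³.

2.94 g/cm³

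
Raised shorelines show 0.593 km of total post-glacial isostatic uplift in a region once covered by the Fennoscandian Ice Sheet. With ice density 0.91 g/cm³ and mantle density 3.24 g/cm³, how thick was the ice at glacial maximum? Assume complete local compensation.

2.11 km

u = t ρ_ice/ρ_m → t = u ρ_m/ρ_ice = 0.593 km × 3.24/0.91 = 2.11 km.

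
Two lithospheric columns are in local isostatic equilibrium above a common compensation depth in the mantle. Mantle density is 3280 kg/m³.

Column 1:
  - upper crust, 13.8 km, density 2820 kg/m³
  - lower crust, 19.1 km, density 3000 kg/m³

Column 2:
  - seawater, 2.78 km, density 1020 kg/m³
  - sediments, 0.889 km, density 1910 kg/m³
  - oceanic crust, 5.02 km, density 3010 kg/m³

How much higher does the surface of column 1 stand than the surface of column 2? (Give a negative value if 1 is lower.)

For any compensation level in the mantle, the mantle terms cancel and isostasy reduces to e = (Σt_1 − Σt_2) − (Σ(ρt)_1 − Σ(ρt)_2) / ρ_m.
Σt_1 = 32.9 km; Σt_2 = 8.689 km; Σ(ρt)_1 = 96216; Σ(ρt)_2 = 19643.79 (in km·kg/m³).
e = (32.9 − 8.689) − (96216 − 19643.79) / 3280 = 0.866 km.

0.866 km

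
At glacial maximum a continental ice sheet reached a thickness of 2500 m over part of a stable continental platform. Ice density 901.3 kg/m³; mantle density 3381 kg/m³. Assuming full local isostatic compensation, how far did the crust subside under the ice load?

666 m

By Archimedes' principle applied to the lithosphere: the ice load ρ_ice t is balanced by mantle displaced below, ρ_m s.
s = t ρ_ice / ρ_m = 2500 m × 901.3/3381 = 666 m.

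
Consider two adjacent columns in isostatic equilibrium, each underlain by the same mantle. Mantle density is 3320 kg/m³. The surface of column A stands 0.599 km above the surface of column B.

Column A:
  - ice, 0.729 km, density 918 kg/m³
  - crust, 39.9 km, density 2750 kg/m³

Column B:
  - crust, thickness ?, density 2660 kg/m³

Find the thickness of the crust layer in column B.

Take the compensation level at the base of the deeper column (depth z_c below the surface of column A) and equate Σ ρ_i t_i down to z_c; mantle fills any gap and the z_c terms cancel.
Column A: 0.729×918 + 39.9×2750 + (z_c − 40.629)×3320
Column B: 0.599×0 + x×2660 + (z_c − 0.599 − 0 − x)×3320
The z_c×3320 term appears on both sides and cancels. Collect the known terms of each column as K = Σ(ρt)_known − 3320 × (depth of known layers): K_A = 110394.222 − 3320×40.629 = −24494.058; K_B = 0 − 3320×(0.599 + 0) = −1988.68.
Balance: K_A = K_B − x×(3320 − 2660), so x = (K_B − K_A)/(3320 − 2660) = 22505.4/660 = 34.1 km.

34.1 km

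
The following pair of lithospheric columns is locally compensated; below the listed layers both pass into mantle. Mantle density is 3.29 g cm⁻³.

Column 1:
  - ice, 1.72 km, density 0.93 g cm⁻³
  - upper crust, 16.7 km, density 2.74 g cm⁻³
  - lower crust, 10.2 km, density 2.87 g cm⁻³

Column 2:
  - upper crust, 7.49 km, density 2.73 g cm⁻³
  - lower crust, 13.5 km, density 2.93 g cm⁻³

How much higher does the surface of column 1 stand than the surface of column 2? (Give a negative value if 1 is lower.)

For any compensation level in the mantle, the mantle terms cancel and isostasy reduces to e = (Σt_1 − Σt_2) − (Σ(ρt)_1 − Σ(ρt)_2) / ρ_m.
Σt_1 = 28.62 km; Σt_2 = 20.99 km; Σ(ρt)_1 = 76.6316; Σ(ρt)_2 = 60.0027 (in km·g cm⁻³).
e = (28.62 − 20.99) − (76.6316 − 60.0027) / 3.29 = 2.58 km.

2.58 km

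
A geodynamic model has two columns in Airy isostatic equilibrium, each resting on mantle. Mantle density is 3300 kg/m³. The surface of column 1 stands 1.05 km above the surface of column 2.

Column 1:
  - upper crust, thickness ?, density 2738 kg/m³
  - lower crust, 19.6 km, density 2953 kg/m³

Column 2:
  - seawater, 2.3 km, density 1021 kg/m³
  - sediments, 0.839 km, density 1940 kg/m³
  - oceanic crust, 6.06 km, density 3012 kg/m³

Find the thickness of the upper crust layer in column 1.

Take the compensation level at the base of the deeper column (depth z_c below the surface of column 1) and equate Σ ρ_i t_i down to z_c; mantle fills any gap and the z_c terms cancel.
Column 1: x×2738 + 19.6×2953 + (z_c − 19.6 − x)×3300
Column 2: 1.05×0 + 2.3×1021 + 0.839×1940 + 6.06×3012 + (z_c − 1.05 − 9.199)×3300
The z_c×3300 term appears on both sides and cancels. Collect the known terms of each column as K = Σ(ρt)_known − 3300 × (depth of known layers): K_1 = 57878.8 − 3300×19.6 = −6801.2; K_2 = 22228.68 − 3300×(1.05 + 9.199) = −11593.02.
Balance: K_1 − x×(3300 − 2738) = K_2, so x = (K_1 − K_2)/(3300 − 2738) = 4791.82/562 = 8.53 km.

8.53 km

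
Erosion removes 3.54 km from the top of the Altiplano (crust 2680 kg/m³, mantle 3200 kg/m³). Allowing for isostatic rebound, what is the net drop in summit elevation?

Rebound u = e ρ_c/ρ_m = 3.54 km × 2680/3200 = 2.965 km.
Net surface drop = e − u = 3.54 km − 2.965 km = e (ρ_m − ρ_c)/ρ_m = 0.575 km.

0.575 km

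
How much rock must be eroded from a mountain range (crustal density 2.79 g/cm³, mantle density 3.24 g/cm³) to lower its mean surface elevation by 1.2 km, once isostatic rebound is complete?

Net drop Δ = e − u = e − e ρ_c/ρ_m = e (ρ_m − ρ_c)/ρ_m.
e = Δ ρ_m/(ρ_m − ρ_c) = 1.2 km × 3.24/0.45 = 8.64 km.

8.64 km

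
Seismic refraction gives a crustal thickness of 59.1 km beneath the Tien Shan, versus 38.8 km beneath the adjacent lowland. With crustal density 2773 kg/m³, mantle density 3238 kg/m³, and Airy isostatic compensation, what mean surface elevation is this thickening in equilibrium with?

Excess crust Δ = 59.1 km − 38.8 km = 20.3 km, split between elevation h and root r with h + r = Δ.
Airy balance ρ_c h = (ρ_m − ρ_c) r gives r = h ρ_c/(ρ_m − ρ_c), so h (1 + ρ_c/(ρ_m − ρ_c)) = Δ, i.e. h = Δ (ρ_m − ρ_c)/ρ_m.
h = 20.3 km × 465/3238 = 2.92 km.

2.92 km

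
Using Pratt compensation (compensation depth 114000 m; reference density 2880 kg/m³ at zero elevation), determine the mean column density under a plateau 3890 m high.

2780 kg/m³

Pratt balance: ρ_ref D = ρ (D + h).
ρ = ρ_ref D/(D + h) = 2880 × 114000 m/(114000 m + 3890 m) = 2780 kg/m³.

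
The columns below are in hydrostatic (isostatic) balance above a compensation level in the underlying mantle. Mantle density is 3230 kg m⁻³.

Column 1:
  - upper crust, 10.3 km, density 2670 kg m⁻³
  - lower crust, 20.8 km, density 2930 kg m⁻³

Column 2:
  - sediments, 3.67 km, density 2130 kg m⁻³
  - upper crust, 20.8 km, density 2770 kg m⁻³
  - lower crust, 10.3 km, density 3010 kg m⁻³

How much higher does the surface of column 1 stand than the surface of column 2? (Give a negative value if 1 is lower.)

For any compensation level in the mantle, the mantle terms cancel and isostasy reduces to e = (Σt_1 − Σt_2) − (Σ(ρt)_1 − Σ(ρt)_2) / ρ_m.
Σt_1 = 31.1 km; Σt_2 = 34.77 km; Σ(ρt)_1 = 88445; Σ(ρt)_2 = 96436.1 (in km·kg m⁻³).
e = (31.1 − 34.77) − (88445 − 96436.1) / 3230 = −1.2 km.

−1.2 km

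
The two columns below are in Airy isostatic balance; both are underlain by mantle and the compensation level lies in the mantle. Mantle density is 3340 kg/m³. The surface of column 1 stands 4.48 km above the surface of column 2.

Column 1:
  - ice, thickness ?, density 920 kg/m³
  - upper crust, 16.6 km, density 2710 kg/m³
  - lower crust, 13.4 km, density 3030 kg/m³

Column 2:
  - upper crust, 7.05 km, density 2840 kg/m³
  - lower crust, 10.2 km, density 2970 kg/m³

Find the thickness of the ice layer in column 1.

3.16 km

Take the compensation level at the base of the deeper column (depth z_c below the surface of column 1) and equate Σ ρ_i t_i down to z_c; mantle fills any gap and the z_c terms cancel.
Column 1: x×920 + 16.6×2710 + 13.4×3030 + (z_c − 30 − x)×3340
Column 2: 4.48×0 + 7.05×2840 + 10.2×2970 + (z_c − 4.48 − 17.25)×3340
The z_c×3340 term appears on both sides and cancels. Collect the known terms of each column as K = Σ(ρt)_known − 3340 × (depth of known layers): K_1 = 85588 − 3340×30 = −14612; K_2 = 50316 − 3340×(4.48 + 17.25) = −22262.2.
Balance: K_1 − x×(3340 − 920) = K_2, so x = (K_1 − K_2)/(3340 − 920) = 7650.2/2420 = 3.16 km.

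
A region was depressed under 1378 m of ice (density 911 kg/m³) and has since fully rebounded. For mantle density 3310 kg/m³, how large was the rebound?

379 m

Removing the load lets mantle flow back in; uplift u satisfies ρ_ice t = ρ_m u.
u = t ρ_ice/ρ_m = 1378 m × 911/3310 = 379 m.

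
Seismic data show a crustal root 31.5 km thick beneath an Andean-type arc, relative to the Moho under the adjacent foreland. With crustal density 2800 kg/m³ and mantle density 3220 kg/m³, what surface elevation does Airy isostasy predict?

4.72 km

Equating mass per unit area of the two columns: ρ_c h = (ρ_m − ρ_c) r.
h = r (ρ_m − ρ_c) / ρ_c = 31.5 km × (3220 − 2800) / 2800 = 4.72 km.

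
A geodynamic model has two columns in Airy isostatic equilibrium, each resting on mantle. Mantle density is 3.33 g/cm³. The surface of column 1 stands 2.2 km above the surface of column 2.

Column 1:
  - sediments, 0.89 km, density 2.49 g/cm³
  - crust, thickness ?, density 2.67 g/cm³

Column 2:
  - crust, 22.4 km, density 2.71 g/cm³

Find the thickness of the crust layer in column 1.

31 km

Take the compensation level at the base of the deeper column (depth z_c below the surface of column 1) and equate Σ ρ_i t_i down to z_c; mantle fills any gap and the z_c terms cancel.
Column 1: 0.89×2.49 + x×2.67 + (z_c − 0.89 − x)×3.33
Column 2: 2.2×0 + 22.4×2.71 + (z_c − 2.2 − 22.4)×3.33
The z_c×3.33 term appears on both sides and cancels. Collect the known terms of each column as K = Σ(ρt)_known − 3.33 × (depth of known layers): K_1 = 2.2161 − 3.33×0.89 = −0.7476; K_2 = 60.704 − 3.33×(2.2 + 22.4) = −21.214.
Balance: K_1 − x×(3.33 − 2.67) = K_2, so x = (K_1 − K_2)/(3.33 − 2.67) = 20.4664/0.66 = 31 km.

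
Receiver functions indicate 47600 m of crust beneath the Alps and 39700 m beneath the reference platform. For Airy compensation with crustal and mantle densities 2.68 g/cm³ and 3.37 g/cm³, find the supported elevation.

Excess crust Δ = 47600 m − 39700 m = 7900 m, split between elevation h and root r with h + r = Δ.
Airy balance ρ_c h = (ρ_m − ρ_c) r gives r = h ρ_c/(ρ_m − ρ_c), so h (1 + ρ_c/(ρ_m − ρ_c)) = Δ, i.e. h = Δ (ρ_m − ρ_c)/ρ_m.
h = 7900 m × 0.69/3.37 = 1620 m.

1620 m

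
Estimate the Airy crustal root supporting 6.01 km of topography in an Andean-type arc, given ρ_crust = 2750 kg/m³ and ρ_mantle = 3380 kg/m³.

Equating mass per unit area of the two columns: the weight of the topography is balanced by the buoyancy of the root, ρ_c h = (ρ_m − ρ_c) r.
r = h · ρ_c / (ρ_m − ρ_c) = 6.01 km × 2750 / (3380 − 2750) = 26.2 km.

26.2 km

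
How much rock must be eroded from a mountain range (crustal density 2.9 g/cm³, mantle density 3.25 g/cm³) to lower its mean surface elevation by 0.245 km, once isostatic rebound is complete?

2.27 km

Net drop Δ = e − u = e − e ρ_c/ρ_m = e (ρ_m − ρ_c)/ρ_m.
e = Δ ρ_m/(ρ_m − ρ_c) = 0.245 km × 3.25/0.35 = 2.27 km.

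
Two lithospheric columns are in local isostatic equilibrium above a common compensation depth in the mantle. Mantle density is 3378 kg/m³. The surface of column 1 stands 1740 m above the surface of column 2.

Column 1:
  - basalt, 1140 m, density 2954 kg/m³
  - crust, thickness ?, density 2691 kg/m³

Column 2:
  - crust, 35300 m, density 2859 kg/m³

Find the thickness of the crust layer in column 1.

Take the compensation level at the base of the deeper column (depth z_c below the surface of column 1) and equate Σ ρ_i t_i down to z_c; mantle fills any gap and the z_c terms cancel.
Column 1: 1140×2954 + x×2691 + (z_c − 1140 − x)×3378
Column 2: 1740×0 + 35300×2859 + (z_c − 1740 − 35300)×3378
The z_c×3378 term appears on both sides and cancels. Collect the known terms of each column as K = Σ(ρt)_known − 3378 × (depth of known layers): K_1 = 3367560 − 3378×1140 = −483360; K_2 = 100922700 − 3378×(1740 + 35300) = −24198420.
Balance: K_1 − x×(3378 − 2691) = K_2, so x = (K_1 − K_2)/(3378 − 2691) = 23715100/687 = 34500 m.

34500 m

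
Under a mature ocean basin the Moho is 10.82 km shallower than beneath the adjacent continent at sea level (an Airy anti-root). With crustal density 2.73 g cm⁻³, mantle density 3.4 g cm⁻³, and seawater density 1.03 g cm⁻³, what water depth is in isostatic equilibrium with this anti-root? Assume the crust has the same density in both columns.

4.26 km

Replacing a thickness d of crust by seawater at the top must be balanced by replacing crust with mantle at the base: d (ρ_c − ρ_w) = a (ρ_m − ρ_c).
d = a (ρ_m − ρ_c)/(ρ_c − ρ_w) = 10.82 km × 0.67/1.7 = 4.26 km.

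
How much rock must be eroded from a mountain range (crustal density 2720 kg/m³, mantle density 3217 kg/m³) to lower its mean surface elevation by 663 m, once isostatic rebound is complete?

4290 m

Net drop Δ = e − u = e − e ρ_c/ρ_m = e (ρ_m − ρ_c)/ρ_m.
e = Δ ρ_m/(ρ_m − ρ_c) = 663 m × 3217/497 = 4290 m.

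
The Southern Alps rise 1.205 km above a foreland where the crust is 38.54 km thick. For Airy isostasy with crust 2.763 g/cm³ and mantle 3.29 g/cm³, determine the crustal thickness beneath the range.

46.1 km

Root depth r = h ρ_c / (ρ_m − ρ_c) = 1.205 km × 2.763 / 0.527 = 6.318 km.
Total thickness = T + h + r = 38.54 km + 1.205 km + 6.318 km = 46.1 km.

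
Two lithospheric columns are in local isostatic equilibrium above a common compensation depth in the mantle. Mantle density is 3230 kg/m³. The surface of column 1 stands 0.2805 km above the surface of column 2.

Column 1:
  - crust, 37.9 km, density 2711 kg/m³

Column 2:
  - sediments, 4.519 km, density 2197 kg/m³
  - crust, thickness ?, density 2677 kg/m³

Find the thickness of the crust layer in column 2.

25.5 km

Take the compensation level at the base of the deeper column (depth z_c below the surface of column 1) and equate Σ ρ_i t_i down to z_c; mantle fills any gap and the z_c terms cancel.
Column 1: 37.9×2711 + (z_c − 37.9)×3230
Column 2: 0.2805×0 + 4.519×2197 + x×2677 + (z_c − 0.2805 − 4.519 − x)×3230
The z_c×3230 term appears on both sides and cancels. Collect the known terms of each column as K = Σ(ρt)_known − 3230 × (depth of known layers): K_1 = 102746.9 − 3230×37.9 = −19670.1; K_2 = 9928.243 − 3230×(0.2805 + 4.519) = −5574.142.
Balance: K_1 = K_2 − x×(3230 − 2677), so x = (K_2 − K_1)/(3230 − 2677) = 14096/553 = 25.5 km.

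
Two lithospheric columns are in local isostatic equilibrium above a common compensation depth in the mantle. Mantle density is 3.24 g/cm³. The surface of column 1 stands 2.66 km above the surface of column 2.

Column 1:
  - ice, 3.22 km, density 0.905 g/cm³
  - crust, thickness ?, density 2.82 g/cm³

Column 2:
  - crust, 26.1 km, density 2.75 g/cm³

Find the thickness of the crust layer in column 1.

Take the compensation level at the base of the deeper column (depth z_c below the surface of column 1) and equate Σ ρ_i t_i down to z_c; mantle fills any gap and the z_c terms cancel.
Column 1: 3.22×0.905 + x×2.82 + (z_c − 3.22 − x)×3.24
Column 2: 2.66×0 + 26.1×2.75 + (z_c − 2.66 − 26.1)×3.24
The z_c×3.24 term appears on both sides and cancels. Collect the known terms of each column as K = Σ(ρt)_known − 3.24 × (depth of known layers): K_1 = 2.9141 − 3.24×3.22 = −7.5187; K_2 = 71.775 − 3.24×(2.66 + 26.1) = −21.4074.
Balance: K_1 − x×(3.24 − 2.82) = K_2, so x = (K_1 − K_2)/(3.24 − 2.82) = 13.8887/0.42 = 33.1 km.

33.1 km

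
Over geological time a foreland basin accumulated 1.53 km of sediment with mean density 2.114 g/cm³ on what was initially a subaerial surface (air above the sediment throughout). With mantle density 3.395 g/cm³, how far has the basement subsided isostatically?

Subaerial load: s = t ρ_sed / ρ_m = 1.53 km × 2.114/3.395 = 0.953 km.

0.953 km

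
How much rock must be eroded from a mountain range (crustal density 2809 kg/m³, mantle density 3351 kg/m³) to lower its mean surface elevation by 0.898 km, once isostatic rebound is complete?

5.55 km

Net drop Δ = e − u = e − e ρ_c/ρ_m = e (ρ_m − ρ_c)/ρ_m.
e = Δ ρ_m/(ρ_m − ρ_c) = 0.898 km × 3351/542 = 5.55 km.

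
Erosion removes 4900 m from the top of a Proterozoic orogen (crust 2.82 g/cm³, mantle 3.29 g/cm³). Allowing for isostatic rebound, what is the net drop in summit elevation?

700 m

Rebound u = e ρ_c/ρ_m = 4900 m × 2.82/3.29 = 4200 m.
Net surface drop = e − u = 4900 m − 4200 m = e (ρ_m − ρ_c)/ρ_m = 700 m.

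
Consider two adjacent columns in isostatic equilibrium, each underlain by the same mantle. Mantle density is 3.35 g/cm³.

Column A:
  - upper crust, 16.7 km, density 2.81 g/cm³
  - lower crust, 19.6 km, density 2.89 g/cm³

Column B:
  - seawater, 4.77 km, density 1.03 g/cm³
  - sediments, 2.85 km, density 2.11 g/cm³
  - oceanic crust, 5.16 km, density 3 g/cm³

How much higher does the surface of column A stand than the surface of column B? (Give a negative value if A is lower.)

0.486 km

For any compensation level in the mantle, the mantle terms cancel and isostasy reduces to e = (Σt_A − Σt_B) − (Σ(ρt)_A − Σ(ρt)_B) / ρ_m.
Σt_A = 36.3 km; Σt_B = 12.78 km; Σ(ρt)_A = 103.571; Σ(ρt)_B = 26.4066 (in km·g/cm³).
e = (36.3 − 12.78) − (103.571 − 26.4066) / 3.35 = 0.486 km.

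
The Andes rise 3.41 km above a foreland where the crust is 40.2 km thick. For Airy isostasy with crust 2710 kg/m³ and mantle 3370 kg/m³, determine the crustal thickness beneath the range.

Root depth r = h ρ_c / (ρ_m − ρ_c) = 3.41 km × 2710 / 660 = 14 km.
Total thickness = T + h + r = 40.2 km + 3.41 km + 14 km = 57.6 km.

57.6 km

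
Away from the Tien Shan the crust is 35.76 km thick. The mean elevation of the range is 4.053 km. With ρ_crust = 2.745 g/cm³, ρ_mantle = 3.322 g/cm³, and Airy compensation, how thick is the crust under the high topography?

Root depth r = h ρ_c / (ρ_m − ρ_c) = 4.053 km × 2.745 / 0.577 = 19.28 km.
Total thickness = T + h + r = 35.76 km + 4.053 km + 19.28 km = 59.1 km.

59.1 km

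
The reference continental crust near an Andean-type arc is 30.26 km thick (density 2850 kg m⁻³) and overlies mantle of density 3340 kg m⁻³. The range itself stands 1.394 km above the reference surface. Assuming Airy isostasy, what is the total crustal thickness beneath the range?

39.8 km

Root depth r = h ρ_c / (ρ_m − ρ_c) = 1.394 km × 2850 / 490 = 8.108 km.
Total thickness = T + h + r = 30.26 km + 1.394 km + 8.108 km = 39.8 km.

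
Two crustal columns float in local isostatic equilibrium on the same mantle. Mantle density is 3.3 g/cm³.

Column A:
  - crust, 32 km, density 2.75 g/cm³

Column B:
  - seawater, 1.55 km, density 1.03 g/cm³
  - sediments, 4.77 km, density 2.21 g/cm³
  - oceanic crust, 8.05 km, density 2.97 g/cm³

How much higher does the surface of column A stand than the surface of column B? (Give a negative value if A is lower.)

1.89 km

For any compensation level in the mantle, the mantle terms cancel and isostasy reduces to e = (Σt_A − Σt_B) − (Σ(ρt)_A − Σ(ρt)_B) / ρ_m.
Σt_A = 32 km; Σt_B = 14.37 km; Σ(ρt)_A = 88; Σ(ρt)_B = 36.0467 (in km·g/cm³).
e = (32 − 14.37) − (88 − 36.0467) / 3.3 = 1.89 km.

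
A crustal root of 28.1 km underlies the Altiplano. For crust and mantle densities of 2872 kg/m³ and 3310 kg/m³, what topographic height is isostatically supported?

Equating mass per unit area of the two columns: ρ_c h = (ρ_m − ρ_c) r.
h = r (ρ_m − ρ_c) / ρ_c = 28.1 km × (3310 − 2872) / 2872 = 4.29 km.

4.29 km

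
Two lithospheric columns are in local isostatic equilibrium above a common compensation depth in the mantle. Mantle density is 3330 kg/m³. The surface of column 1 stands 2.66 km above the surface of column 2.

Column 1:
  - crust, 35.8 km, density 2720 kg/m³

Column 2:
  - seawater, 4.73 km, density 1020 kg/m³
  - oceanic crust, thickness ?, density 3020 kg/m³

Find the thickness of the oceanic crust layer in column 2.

6.63 km

Take the compensation level at the base of the deeper column (depth z_c below the surface of column 1) and equate Σ ρ_i t_i down to z_c; mantle fills any gap and the z_c terms cancel.
Column 1: 35.8×2720 + (z_c − 35.8)×3330
Column 2: 2.66×0 + 4.73×1020 + x×3020 + (z_c − 2.66 − 4.73 − x)×3330
The z_c×3330 term appears on both sides and cancels. Collect the known terms of each column as K = Σ(ρt)_known − 3330 × (depth of known layers): K_1 = 97376 − 3330×35.8 = −21838; K_2 = 4824.6 − 3330×(2.66 + 4.73) = −19784.1.
Balance: K_1 = K_2 − x×(3330 − 3020), so x = (K_2 − K_1)/(3330 − 3020) = 2053.9/310 = 6.63 km.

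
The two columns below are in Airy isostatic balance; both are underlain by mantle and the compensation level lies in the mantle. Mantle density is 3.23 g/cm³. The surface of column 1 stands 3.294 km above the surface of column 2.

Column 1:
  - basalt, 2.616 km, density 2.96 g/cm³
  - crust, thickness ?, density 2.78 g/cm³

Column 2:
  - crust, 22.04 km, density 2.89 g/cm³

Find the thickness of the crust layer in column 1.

Take the compensation level at the base of the deeper column (depth z_c below the surface of column 1) and equate Σ ρ_i t_i down to z_c; mantle fills any gap and the z_c terms cancel.
Column 1: 2.616×2.96 + x×2.78 + (z_c − 2.616 − x)×3.23
Column 2: 3.294×0 + 22.04×2.89 + (z_c − 3.294 − 22.04)×3.23
The z_c×3.23 term appears on both sides and cancels. Collect the known terms of each column as K = Σ(ρt)_known − 3.23 × (depth of known layers): K_1 = 7.74336 − 3.23×2.616 = −0.70632; K_2 = 63.6956 − 3.23×(3.294 + 22.04) = −18.13322.
Balance: K_1 − x×(3.23 − 2.78) = K_2, so x = (K_1 − K_2)/(3.23 − 2.78) = 17.4269/0.45 = 38.7 km.

38.7 km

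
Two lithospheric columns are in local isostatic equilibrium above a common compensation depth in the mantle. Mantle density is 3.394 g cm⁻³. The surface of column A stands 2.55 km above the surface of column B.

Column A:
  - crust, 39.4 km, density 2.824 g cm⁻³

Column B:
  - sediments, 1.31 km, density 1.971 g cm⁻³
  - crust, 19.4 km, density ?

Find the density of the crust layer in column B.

2.78 g cm⁻³

Take the compensation level at the base of the deeper column (depth z_c below the surface of column A) and equate Σ ρ_i t_i down to z_c; mantle fills any gap and the z_c terms cancel.
Column A: 39.4×2.824 + (z_c − 39.4)×3.394
Column B: 2.55×0 + 1.31×1.971 + 19.4×ρ + (z_c − 2.55 − 20.71)×3.394
The z_c×3.394 term appears on both sides and cancels. Collect the known terms of each column as K = Σ(ρt)_known − 3.394 × (depth of known layers): K_A = 111.2656 − 3.394×39.4 = −22.458; K_B = 2.58201 − 3.394×(2.55 + 20.71) = −76.36243.
Balance: K_A = K_B + 19.4×ρ, so ρ = (K_A − K_B)/19.4 = 53.9044/19.4 = 2.78 g cm⁻³.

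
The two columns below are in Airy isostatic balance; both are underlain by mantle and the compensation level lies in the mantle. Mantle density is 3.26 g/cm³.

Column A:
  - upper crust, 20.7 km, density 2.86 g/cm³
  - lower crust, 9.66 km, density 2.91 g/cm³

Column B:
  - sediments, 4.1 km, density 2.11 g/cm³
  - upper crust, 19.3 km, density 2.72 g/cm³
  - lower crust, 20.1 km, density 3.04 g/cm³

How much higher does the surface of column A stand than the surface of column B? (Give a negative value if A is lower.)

−2.42 km

For any compensation level in the mantle, the mantle terms cancel and isostasy reduces to e = (Σt_A − Σt_B) − (Σ(ρt)_A − Σ(ρt)_B) / ρ_m.
Σt_A = 30.36 km; Σt_B = 43.5 km; Σ(ρt)_A = 87.3126; Σ(ρt)_B = 122.251 (in km·g/cm³).
e = (30.36 − 43.5) − (87.3126 − 122.251) / 3.26 = −2.42 km.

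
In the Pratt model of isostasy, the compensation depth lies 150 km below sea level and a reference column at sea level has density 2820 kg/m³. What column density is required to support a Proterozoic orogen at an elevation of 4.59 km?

Pratt balance: ρ_ref D = ρ (D + h).
ρ = ρ_ref D/(D + h) = 2820 × 150 km/(150 km + 4.59 km) = 2740 kg/m³.

2740 kg/m³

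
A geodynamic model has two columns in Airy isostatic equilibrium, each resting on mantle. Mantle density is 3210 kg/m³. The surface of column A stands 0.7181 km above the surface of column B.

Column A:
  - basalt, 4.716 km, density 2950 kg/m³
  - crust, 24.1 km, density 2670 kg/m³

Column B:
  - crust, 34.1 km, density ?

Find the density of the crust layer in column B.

Take the compensation level at the base of the deeper column (depth z_c below the surface of column A) and equate Σ ρ_i t_i down to z_c; mantle fills any gap and the z_c terms cancel.
Column A: 4.716×2950 + 24.1×2670 + (z_c − 28.816)×3210
Column B: 0.7181×0 + 34.1×ρ + (z_c − 0.7181 − 34.1)×3210
The z_c×3210 term appears on both sides and cancels. Collect the known terms of each column as K = Σ(ρt)_known − 3210 × (depth of known layers): K_A = 78259.2 − 3210×28.816 = −14240.16; K_B = 0 − 3210×(0.7181 + 34.1) = −111766.101.
Balance: K_A = K_B + 34.1×ρ, so ρ = (K_A − K_B)/34.1 = 97525.9/34.1 = 2860 kg/m³.

2860 kg/m³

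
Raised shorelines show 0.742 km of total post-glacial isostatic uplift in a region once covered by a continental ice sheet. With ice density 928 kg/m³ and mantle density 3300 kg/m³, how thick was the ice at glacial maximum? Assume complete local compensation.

u = t ρ_ice/ρ_m → t = u ρ_m/ρ_ice = 0.742 km × 3300/928 = 2.64 km.

2.64 km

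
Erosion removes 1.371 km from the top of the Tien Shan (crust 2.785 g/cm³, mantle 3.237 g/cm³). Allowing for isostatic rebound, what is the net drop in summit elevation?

0.191 km

Rebound u = e ρ_c/ρ_m = 1.371 km × 2.785/3.237 = 1.18 km.
Net surface drop = e − u = 1.371 km − 1.18 km = e (ρ_m − ρ_c)/ρ_m = 0.191 km.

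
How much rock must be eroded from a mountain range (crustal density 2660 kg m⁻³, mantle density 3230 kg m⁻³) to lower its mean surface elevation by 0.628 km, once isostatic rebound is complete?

Net drop Δ = e − u = e − e ρ_c/ρ_m = e (ρ_m − ρ_c)/ρ_m.
e = Δ ρ_m/(ρ_m − ρ_c) = 0.628 km × 3230/570 = 3.56 km.

3.56 km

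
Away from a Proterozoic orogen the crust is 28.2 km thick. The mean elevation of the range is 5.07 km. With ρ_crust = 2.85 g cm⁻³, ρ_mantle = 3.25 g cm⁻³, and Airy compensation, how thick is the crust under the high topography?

69.4 km

Root depth r = h ρ_c / (ρ_m − ρ_c) = 5.07 km × 2.85 / 0.4 = 36.12 km.
Total thickness = T + h + r = 28.2 km + 5.07 km + 36.12 km = 69.4 km.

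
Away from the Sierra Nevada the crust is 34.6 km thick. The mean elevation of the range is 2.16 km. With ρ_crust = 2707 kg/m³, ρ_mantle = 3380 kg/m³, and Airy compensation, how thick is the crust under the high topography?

Root depth r = h ρ_c / (ρ_m − ρ_c) = 2.16 km × 2707 / 673 = 8.688 km.
Total thickness = T + h + r = 34.6 km + 2.16 km + 8.688 km = 45.4 km.

45.4 km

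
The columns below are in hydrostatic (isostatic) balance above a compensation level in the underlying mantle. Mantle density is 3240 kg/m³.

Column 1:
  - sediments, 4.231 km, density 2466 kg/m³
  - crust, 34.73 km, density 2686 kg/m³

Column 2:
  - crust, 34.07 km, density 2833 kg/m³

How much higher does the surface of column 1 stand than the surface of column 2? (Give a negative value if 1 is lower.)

2.67 km

For any compensation level in the mantle, the mantle terms cancel and isostasy reduces to e = (Σt_1 − Σt_2) − (Σ(ρt)_1 − Σ(ρt)_2) / ρ_m.
Σt_1 = 38.961 km; Σt_2 = 34.07 km; Σ(ρt)_1 = 103718.426; Σ(ρt)_2 = 96520.31 (in km·kg/m³).
e = (38.961 − 34.07) − (103718.426 − 96520.31) / 3240 = 2.67 km.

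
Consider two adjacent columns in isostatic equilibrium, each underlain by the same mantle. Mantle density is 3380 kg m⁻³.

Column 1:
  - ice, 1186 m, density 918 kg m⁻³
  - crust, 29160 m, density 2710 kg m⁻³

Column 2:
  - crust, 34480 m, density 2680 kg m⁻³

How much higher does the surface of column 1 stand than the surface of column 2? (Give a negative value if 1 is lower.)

For any compensation level in the mantle, the mantle terms cancel and isostasy reduces to e = (Σt_1 − Σt_2) − (Σ(ρt)_1 − Σ(ρt)_2) / ρ_m.
Σt_1 = 30346 m; Σt_2 = 34480 m; Σ(ρt)_1 = 80112348; Σ(ρt)_2 = 92406400 (in m·kg m⁻³).
e = (30346 − 34480) − (80112348 − 92406400) / 3380 = −497 m.

−497 m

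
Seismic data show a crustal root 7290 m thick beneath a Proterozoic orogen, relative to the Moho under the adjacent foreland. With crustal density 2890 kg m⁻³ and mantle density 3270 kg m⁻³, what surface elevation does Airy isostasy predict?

959 m

Isostatic balance requires: ρ_c h = (ρ_m − ρ_c) r.
h = r (ρ_m − ρ_c) / ρ_c = 7290 m × (3270 − 2890) / 2890 = 959 m.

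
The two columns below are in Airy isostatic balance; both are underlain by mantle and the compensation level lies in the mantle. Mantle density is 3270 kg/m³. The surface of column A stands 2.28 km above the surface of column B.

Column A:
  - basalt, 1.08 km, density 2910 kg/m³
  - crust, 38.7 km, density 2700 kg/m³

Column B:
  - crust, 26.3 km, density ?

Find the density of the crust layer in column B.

2700 kg/m³

Take the compensation level at the base of the deeper column (depth z_c below the surface of column A) and equate Σ ρ_i t_i down to z_c; mantle fills any gap and the z_c terms cancel.
Column A: 1.08×2910 + 38.7×2700 + (z_c − 39.78)×3270
Column B: 2.28×0 + 26.3×ρ + (z_c − 2.28 − 26.3)×3270
The z_c×3270 term appears on both sides and cancels. Collect the known terms of each column as K = Σ(ρt)_known − 3270 × (depth of known layers): K_A = 107632.8 − 3270×39.78 = −22447.8; K_B = 0 − 3270×(2.28 + 26.3) = −93456.6.
Balance: K_A = K_B + 26.3×ρ, so ρ = (K_A − K_B)/26.3 = 71008.8/26.3 = 2700 kg/m³.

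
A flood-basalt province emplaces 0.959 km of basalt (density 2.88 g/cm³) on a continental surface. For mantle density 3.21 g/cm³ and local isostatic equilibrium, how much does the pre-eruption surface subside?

Subaerial loading: s = t ρ_load / ρ_m.
s = 0.959 km × 2.88/3.21 = 0.86 km.

0.86 km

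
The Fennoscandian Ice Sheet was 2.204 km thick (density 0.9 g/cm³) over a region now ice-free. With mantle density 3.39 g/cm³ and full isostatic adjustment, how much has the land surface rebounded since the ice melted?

0.585 km

Removing the load lets mantle flow back in; uplift u satisfies ρ_ice t = ρ_m u.
u = t ρ_ice/ρ_m = 2.204 km × 0.9/3.39 = 0.585 km.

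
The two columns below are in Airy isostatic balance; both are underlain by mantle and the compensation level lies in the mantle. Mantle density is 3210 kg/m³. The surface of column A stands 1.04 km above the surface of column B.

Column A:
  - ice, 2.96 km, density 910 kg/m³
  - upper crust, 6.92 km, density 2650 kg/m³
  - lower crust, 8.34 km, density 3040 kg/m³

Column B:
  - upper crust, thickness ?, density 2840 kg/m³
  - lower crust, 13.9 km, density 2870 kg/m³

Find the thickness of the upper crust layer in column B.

Take the compensation level at the base of the deeper column (depth z_c below the surface of column A) and equate Σ ρ_i t_i down to z_c; mantle fills any gap and the z_c terms cancel.
Column A: 2.96×910 + 6.92×2650 + 8.34×3040 + (z_c − 18.22)×3210
Column B: 1.04×0 + x×2840 + 13.9×2870 + (z_c − 1.04 − 13.9 − x)×3210
The z_c×3210 term appears on both sides and cancels. Collect the known terms of each column as K = Σ(ρt)_known − 3210 × (depth of known layers): K_A = 46385.2 − 3210×18.22 = −12101; K_B = 39893 − 3210×(1.04 + 13.9) = −8064.4.
Balance: K_A = K_B − x×(3210 − 2840), so x = (K_B − K_A)/(3210 − 2840) = 4036.6/370 = 10.9 km.

10.9 km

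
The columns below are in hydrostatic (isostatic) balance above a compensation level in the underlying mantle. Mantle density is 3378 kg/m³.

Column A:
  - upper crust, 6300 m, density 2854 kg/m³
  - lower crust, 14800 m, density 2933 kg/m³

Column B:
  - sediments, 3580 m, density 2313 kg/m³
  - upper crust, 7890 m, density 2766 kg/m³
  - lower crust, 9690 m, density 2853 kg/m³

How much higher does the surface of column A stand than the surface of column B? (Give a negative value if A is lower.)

For any compensation level in the mantle, the mantle terms cancel and isostasy reduces to e = (Σt_A − Σt_B) − (Σ(ρt)_A − Σ(ρt)_B) / ρ_m.
Σt_A = 21100 m; Σt_B = 21160 m; Σ(ρt)_A = 61388600; Σ(ρt)_B = 57749850 (in m·kg/m³).
e = (21100 − 21160) − (61388600 − 57749850) / 3378 = −1140 m.

−1140 m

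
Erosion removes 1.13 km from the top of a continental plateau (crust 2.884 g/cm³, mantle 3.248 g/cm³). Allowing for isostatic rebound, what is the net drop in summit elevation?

0.127 km

Rebound u = e ρ_c/ρ_m = 1.13 km × 2.884/3.248 = 1.003 km.
Net surface drop = e − u = 1.13 km − 1.003 km = e (ρ_m − ρ_c)/ρ_m = 0.127 km.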